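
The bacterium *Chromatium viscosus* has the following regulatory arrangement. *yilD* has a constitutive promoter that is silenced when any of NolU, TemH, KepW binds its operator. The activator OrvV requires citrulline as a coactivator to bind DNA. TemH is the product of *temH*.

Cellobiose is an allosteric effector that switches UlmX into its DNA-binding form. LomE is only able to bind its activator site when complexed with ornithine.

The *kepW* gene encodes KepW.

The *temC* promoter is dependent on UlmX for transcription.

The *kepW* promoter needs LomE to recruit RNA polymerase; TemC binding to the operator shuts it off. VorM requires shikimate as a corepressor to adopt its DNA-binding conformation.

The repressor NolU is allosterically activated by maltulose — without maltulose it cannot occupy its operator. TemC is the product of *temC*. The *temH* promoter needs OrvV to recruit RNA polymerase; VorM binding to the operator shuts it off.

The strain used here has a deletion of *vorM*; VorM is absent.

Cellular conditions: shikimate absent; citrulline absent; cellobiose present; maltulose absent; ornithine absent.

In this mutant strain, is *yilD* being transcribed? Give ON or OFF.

Maltulose is absent, so NolU is inactive.
Citrulline is absent, so OrvV is inactive.
VorM is non-functional in this strain, so it has no effect.
Required activator OrvV is absent, so *temH* is not transcribed.
So TemH is not produced.
Ornithine is absent, so LomE is inactive.
Cellobiose is present, so UlmX is active.
No repressor is bound and UlmX is active, so *temC* is transcribed.
So TemC is produced and active.
With repressor TemC bound, *kepW* is not transcribed.
So KepW is not produced.
With no repressor bound, *yilD* is transcribed.

ON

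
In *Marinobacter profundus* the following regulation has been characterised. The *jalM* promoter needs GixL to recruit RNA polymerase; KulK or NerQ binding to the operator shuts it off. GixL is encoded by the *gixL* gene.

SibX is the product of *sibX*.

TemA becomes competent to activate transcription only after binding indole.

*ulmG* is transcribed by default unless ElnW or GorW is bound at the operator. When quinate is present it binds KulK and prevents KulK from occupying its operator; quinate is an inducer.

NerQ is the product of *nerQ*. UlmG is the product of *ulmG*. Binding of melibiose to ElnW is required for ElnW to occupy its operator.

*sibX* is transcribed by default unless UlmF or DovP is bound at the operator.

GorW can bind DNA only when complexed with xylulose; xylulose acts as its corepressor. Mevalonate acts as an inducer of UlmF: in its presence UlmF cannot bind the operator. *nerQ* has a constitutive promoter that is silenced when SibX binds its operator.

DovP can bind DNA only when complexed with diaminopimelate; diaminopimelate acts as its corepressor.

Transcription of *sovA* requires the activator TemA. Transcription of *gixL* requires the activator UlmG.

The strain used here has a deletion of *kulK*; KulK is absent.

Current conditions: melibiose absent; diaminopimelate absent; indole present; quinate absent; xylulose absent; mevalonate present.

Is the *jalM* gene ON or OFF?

ON

KulK is non-functional in this strain, so it has no effect.
Mevalonate is present, so UlmF is inactive.
Diaminopimelate is absent, so DovP is inactive.
With no repressor bound, *sibX* is transcribed.
So SibX is produced and active.
With repressor SibX bound, *nerQ* is not transcribed.
So NerQ is not produced.
Melibiose is absent, so ElnW is inactive.
Xylulose is absent, so GorW is inactive.
With no repressor bound, *ulmG* is transcribed.
So UlmG is produced and active.
No repressor is bound and UlmG is active, so *gixL* is transcribed.
So GixL is produced and active.
No repressor is bound and GixL is active, so *jalM* is transcribed.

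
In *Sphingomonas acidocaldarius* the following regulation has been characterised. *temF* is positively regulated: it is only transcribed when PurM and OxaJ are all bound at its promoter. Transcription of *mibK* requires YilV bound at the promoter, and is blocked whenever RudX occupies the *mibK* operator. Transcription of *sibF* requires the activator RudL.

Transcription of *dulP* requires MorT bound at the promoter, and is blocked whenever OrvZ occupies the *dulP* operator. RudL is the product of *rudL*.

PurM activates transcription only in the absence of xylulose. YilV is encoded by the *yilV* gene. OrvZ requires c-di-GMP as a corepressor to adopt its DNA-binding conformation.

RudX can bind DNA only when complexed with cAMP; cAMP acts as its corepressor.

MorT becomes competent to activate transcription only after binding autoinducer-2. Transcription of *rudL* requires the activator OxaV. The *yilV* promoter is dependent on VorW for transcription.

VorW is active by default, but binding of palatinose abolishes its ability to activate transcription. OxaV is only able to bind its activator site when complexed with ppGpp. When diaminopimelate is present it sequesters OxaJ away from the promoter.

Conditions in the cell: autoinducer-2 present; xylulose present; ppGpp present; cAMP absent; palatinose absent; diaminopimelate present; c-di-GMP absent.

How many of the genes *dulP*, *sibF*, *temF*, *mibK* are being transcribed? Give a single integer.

c-di-GMP is absent, so OrvZ is inactive.
Autoinducer-2 is present, so MorT is active.
No repressor is bound and MorT is active, so *dulP* is transcribed.
→ *dulP* is ON.
ppGpp is present, so OxaV is active.
No repressor is bound and OxaV is active, so *rudL* is transcribed.
So RudL is produced and active.
No repressor is bound and RudL is active, so *sibF* is transcribed.
→ *sibF* is ON.
Xylulose is present, so PurM is inactive.
Diaminopimelate is present, so OxaJ is inactive.
Required activator PurM is absent, so *temF* is not transcribed.
→ *temF* is OFF.
cAMP is absent, so RudX is inactive.
Palatinose is absent, so VorW is active.
No repressor is bound and VorW is active, so *yilV* is transcribed.
So YilV is produced and active.
No repressor is bound and YilV is active, so *mibK* is transcribed.
→ *mibK* is ON.
3 of the 4 genes are transcribed.

3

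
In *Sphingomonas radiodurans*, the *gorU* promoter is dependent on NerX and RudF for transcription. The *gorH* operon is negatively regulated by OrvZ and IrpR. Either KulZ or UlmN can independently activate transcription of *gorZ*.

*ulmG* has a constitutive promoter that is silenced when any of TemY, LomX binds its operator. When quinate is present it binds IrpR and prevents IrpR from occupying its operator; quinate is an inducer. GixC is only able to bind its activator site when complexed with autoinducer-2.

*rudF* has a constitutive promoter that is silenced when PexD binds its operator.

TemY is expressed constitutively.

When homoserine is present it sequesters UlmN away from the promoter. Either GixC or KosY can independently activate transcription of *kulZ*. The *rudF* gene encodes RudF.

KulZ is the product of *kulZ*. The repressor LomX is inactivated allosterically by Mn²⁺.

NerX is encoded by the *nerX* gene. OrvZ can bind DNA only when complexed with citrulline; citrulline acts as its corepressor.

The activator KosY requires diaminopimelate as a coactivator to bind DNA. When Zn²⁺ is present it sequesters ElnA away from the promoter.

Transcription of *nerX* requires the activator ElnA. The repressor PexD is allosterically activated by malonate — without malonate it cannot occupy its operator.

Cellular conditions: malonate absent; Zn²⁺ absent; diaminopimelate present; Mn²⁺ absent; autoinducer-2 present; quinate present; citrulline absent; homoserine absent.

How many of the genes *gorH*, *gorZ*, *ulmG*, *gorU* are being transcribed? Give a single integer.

Citrulline is absent, so OrvZ is inactive.
Quinate is present, so IrpR is inactive.
With no repressor bound, *gorH* is transcribed.
→ *gorH* is ON.
Autoinducer-2 is present, so GixC is active.
Diaminopimelate is present, so KosY is active.
Activator GixC is present, so *kulZ* is transcribed.
So KulZ is produced and active.
Homoserine is absent, so UlmN is active.
Activator KulZ is present, so *gorZ* is transcribed.
→ *gorZ* is ON.
TemY is produced constitutively and is active.
Mn²⁺ is absent, so LomX is active.
With repressor TemY bound, *ulmG* is not transcribed.
→ *ulmG* is OFF.
Zn²⁺ is absent, so ElnA is active.
No repressor is bound and ElnA is active, so *nerX* is transcribed.
So NerX is produced and active.
Malonate is absent, so PexD is inactive.
With no repressor bound, *rudF* is transcribed.
So RudF is produced and active.
No repressor is bound and NerX and RudF are active, so *gorU* is transcribed.
→ *gorU* is ON.
3 of the 4 genes are transcribed.

3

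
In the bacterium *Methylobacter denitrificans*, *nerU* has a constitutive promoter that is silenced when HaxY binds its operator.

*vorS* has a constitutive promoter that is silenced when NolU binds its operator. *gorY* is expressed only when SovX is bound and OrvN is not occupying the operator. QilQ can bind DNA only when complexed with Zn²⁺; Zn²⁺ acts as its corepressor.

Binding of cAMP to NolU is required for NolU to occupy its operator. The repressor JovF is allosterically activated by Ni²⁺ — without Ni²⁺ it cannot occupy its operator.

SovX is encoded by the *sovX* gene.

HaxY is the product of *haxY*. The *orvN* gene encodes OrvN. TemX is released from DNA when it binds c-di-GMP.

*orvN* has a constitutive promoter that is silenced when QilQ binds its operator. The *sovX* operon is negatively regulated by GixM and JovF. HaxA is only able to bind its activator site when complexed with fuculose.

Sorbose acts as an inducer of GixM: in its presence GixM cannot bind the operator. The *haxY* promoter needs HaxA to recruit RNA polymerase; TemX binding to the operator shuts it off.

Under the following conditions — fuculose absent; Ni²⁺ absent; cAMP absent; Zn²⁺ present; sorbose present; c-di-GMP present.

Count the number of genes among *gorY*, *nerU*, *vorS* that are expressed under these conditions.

3

Zn²⁺ is present, so QilQ is active.
With repressor QilQ bound, *orvN* is not transcribed.
So OrvN is not produced.
Sorbose is present, so GixM is inactive.
Ni²⁺ is absent, so JovF is inactive.
With no repressor bound, *sovX* is transcribed.
So SovX is produced and active.
No repressor is bound and SovX is active, so *gorY* is transcribed.
→ *gorY* is ON.
Fuculose is absent, so HaxA is inactive.
c-di-GMP is present, so TemX is inactive.
Required activator HaxA is absent, so *haxY* is not transcribed.
So HaxY is not produced.
With no repressor bound, *nerU* is transcribed.
→ *nerU* is ON.
cAMP is absent, so NolU is inactive.
With no repressor bound, *vorS* is transcribed.
→ *vorS* is ON.
3 of the 3 genes are transcribed.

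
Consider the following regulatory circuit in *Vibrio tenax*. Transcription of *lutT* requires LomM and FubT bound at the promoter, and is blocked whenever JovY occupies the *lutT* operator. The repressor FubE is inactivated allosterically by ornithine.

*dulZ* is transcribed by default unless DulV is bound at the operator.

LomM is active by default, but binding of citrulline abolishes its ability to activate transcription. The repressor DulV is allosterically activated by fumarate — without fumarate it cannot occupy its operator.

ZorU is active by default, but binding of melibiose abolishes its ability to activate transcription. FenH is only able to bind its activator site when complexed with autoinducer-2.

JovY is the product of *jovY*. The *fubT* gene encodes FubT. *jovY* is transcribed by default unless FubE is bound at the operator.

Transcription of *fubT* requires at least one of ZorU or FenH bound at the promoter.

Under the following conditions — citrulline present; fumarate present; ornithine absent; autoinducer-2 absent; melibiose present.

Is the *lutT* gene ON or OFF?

Ornithine is absent, so FubE is active.
With repressor FubE bound, *jovY* is not transcribed.
So JovY is not produced.
Citrulline is present, so LomM is inactive.
Melibiose is present, so ZorU is inactive.
Autoinducer-2 is absent, so FenH is inactive.
No activator is available at the *fubT* promoter, so *fubT* is not transcribed.
So FubT is not produced.
Required activator LomM is absent, so *lutT* is not transcribed.

OFF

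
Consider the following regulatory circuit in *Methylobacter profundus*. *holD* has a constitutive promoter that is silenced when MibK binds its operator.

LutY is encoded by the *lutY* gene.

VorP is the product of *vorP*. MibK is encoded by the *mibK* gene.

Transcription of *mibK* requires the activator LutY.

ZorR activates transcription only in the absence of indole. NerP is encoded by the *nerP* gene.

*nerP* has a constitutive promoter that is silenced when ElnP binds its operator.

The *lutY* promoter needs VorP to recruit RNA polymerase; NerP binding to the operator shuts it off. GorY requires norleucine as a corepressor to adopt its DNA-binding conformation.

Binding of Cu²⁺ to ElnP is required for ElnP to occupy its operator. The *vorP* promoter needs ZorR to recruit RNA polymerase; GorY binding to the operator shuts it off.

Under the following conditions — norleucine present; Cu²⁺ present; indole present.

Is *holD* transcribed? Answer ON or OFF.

ON

Indole is present, so ZorR is inactive.
Norleucine is present, so GorY is active.
With repressor GorY bound, *vorP* is not transcribed.
So VorP is not produced.
Cu²⁺ is present, so ElnP is active.
With repressor ElnP bound, *nerP* is not transcribed.
So NerP is not produced.
Required activator VorP is absent, so *lutY* is not transcribed.
So LutY is not produced.
Required activator LutY is absent, so *mibK* is not transcribed.
So MibK is not produced.
With no repressor bound, *holD* is transcribed.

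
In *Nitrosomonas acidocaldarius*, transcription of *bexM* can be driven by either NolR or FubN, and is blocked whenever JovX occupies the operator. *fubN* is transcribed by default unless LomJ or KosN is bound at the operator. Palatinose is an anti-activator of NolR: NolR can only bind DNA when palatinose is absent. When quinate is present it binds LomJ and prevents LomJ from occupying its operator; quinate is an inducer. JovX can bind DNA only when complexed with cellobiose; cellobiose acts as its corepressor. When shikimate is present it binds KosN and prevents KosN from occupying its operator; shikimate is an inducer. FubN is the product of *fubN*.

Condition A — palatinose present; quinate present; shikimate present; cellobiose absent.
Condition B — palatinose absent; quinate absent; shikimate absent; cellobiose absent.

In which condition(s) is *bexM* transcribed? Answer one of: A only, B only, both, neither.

both

Condition A:
Palatinose is present, so NolR is inactive.
Quinate is present, so LomJ is inactive.
Shikimate is present, so KosN is inactive.
With no repressor bound, *fubN* is transcribed.
So FubN is produced and active.
Cellobiose is absent, so JovX is inactive.
Activator FubN is present, so *bexM* is transcribed.
→ *bexM* is ON in A.
Condition B:
Palatinose is absent, so NolR is active.
Quinate is absent, so LomJ is active.
Shikimate is absent, so KosN is active.
With repressor LomJ bound, *fubN* is not transcribed.
So FubN is not produced.
Cellobiose is absent, so JovX is inactive.
Activator NolR is present, so *bexM* is transcribed.
→ *bexM* is ON in B.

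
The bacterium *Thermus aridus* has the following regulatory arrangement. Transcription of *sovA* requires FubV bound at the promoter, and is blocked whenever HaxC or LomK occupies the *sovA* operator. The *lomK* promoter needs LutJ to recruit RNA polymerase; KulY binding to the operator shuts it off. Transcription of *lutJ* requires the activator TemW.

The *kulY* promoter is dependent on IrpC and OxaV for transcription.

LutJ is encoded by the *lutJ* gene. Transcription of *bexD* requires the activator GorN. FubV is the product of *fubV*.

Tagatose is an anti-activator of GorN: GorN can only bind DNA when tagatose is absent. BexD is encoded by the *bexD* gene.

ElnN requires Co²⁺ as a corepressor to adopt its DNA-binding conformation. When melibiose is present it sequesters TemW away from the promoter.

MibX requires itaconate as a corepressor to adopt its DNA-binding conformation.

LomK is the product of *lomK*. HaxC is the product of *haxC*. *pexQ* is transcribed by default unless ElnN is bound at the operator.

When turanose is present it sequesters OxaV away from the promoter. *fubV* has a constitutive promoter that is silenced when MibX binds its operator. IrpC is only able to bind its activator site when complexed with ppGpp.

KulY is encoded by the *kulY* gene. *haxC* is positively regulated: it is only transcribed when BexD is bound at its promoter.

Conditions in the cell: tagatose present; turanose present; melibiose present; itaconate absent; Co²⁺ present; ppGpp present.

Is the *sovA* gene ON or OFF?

ON

Tagatose is present, so GorN is inactive.
Required activator GorN is absent, so *bexD* is not transcribed.
So BexD is not produced.
Required activator BexD is absent, so *haxC* is not transcribed.
So HaxC is not produced.
Melibiose is present, so TemW is inactive.
Required activator TemW is absent, so *lutJ* is not transcribed.
So LutJ is not produced.
ppGpp is present, so IrpC is active.
Turanose is present, so OxaV is inactive.
Required activator OxaV is absent, so *kulY* is not transcribed.
So KulY is not produced.
Required activator LutJ is absent, so *lomK* is not transcribed.
So LomK is not produced.
Itaconate is absent, so MibX is inactive.
With no repressor bound, *fubV* is transcribed.
So FubV is produced and active.
No repressor is bound and FubV is active, so *sovA* is transcribed.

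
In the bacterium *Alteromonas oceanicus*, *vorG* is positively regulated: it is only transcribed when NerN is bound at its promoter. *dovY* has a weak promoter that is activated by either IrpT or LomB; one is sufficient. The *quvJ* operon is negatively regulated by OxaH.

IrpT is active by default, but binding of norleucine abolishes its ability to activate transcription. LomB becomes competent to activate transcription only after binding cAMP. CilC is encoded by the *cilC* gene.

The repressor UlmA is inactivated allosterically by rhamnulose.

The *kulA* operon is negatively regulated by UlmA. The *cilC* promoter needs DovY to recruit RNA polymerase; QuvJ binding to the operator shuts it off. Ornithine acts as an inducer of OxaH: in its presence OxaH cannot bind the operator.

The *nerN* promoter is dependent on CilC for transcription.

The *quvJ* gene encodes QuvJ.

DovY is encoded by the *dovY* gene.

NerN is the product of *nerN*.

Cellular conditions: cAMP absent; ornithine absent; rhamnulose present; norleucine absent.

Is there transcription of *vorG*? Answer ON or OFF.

ON

Norleucine is absent, so IrpT is active.
cAMP is absent, so LomB is inactive.
Activator IrpT is present, so *dovY* is transcribed.
So DovY is produced and active.
Ornithine is absent, so OxaH is active.
With repressor OxaH bound, *quvJ* is not transcribed.
So QuvJ is not produced.
No repressor is bound and DovY is active, so *cilC* is transcribed.
So CilC is produced and active.
No repressor is bound and CilC is active, so *nerN* is transcribed.
So NerN is produced and active.
No repressor is bound and NerN is active, so *vorG* is transcribed.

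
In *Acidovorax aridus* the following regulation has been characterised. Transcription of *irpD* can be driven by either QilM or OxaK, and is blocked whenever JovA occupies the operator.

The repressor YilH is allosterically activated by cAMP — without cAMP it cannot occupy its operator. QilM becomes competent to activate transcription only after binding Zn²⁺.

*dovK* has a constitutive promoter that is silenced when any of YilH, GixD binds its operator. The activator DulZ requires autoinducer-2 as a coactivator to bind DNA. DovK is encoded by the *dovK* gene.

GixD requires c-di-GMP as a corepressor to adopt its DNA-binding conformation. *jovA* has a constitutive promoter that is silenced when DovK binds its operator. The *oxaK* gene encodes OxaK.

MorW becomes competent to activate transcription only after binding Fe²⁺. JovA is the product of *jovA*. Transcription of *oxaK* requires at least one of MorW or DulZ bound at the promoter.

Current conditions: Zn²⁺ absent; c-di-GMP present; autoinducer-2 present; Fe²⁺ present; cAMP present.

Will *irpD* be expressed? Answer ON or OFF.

OFF

Zn²⁺ is absent, so QilM is inactive.
cAMP is present, so YilH is active.
c-di-GMP is present, so GixD is active.
With repressor YilH bound, *dovK* is not transcribed.
So DovK is not produced.
With no repressor bound, *jovA* is transcribed.
So JovA is produced and active.
Fe²⁺ is present, so MorW is active.
Autoinducer-2 is present, so DulZ is active.
Activator MorW is present, so *oxaK* is transcribed.
So OxaK is produced and active.
With repressor JovA bound, *irpD* is not transcribed.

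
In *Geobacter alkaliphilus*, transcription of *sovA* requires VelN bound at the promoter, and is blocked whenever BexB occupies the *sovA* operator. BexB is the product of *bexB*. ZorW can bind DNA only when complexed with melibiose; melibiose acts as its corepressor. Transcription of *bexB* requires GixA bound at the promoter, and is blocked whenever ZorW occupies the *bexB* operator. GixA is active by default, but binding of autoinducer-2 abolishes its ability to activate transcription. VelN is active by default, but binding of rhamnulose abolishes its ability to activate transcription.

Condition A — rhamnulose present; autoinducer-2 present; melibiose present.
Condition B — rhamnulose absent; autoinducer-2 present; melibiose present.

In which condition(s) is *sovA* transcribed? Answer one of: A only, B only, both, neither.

Condition A:
Rhamnulose is present, so VelN is inactive.
Autoinducer-2 is present, so GixA is inactive.
Melibiose is present, so ZorW is active.
With repressor ZorW bound, *bexB* is not transcribed.
So BexB is not produced.
Required activator VelN is absent, so *sovA* is not transcribed.
→ *sovA* is OFF in A.
Condition B:
Rhamnulose is absent, so VelN is active.
Autoinducer-2 is present, so GixA is inactive.
Melibiose is present, so ZorW is active.
With repressor ZorW bound, *bexB* is not transcribed.
So BexB is not produced.
No repressor is bound and VelN is active, so *sovA* is transcribed.
→ *sovA* is ON in B.

B only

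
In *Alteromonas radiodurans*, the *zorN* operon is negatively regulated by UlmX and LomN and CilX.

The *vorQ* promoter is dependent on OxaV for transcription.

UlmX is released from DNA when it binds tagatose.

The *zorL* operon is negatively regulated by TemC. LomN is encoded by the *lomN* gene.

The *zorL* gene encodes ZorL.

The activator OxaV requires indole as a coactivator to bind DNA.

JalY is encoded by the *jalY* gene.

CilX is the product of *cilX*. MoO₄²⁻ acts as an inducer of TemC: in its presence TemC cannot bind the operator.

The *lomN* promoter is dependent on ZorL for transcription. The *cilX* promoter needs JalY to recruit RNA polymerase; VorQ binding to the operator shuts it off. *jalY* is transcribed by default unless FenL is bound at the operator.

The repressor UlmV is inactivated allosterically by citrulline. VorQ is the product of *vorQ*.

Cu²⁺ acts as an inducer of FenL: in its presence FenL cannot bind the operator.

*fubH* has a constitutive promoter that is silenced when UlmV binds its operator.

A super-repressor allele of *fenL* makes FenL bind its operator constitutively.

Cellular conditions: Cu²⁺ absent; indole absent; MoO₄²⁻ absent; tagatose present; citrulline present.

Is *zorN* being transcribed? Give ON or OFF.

Tagatose is present, so UlmX is inactive.
MoO₄²⁻ is absent, so TemC is active.
With repressor TemC bound, *zorL* is not transcribed.
So ZorL is not produced.
Required activator ZorL is absent, so *lomN* is not transcribed.
So LomN is not produced.
Indole is absent, so OxaV is inactive.
Required activator OxaV is absent, so *vorQ* is not transcribed.
So VorQ is not produced.
FenL is constitutively active in this strain.
With repressor FenL bound, *jalY* is not transcribed.
So JalY is not produced.
Required activator JalY is absent, so *cilX* is not transcribed.
So CilX is not produced.
With no repressor bound, *zorN* is transcribed.

ON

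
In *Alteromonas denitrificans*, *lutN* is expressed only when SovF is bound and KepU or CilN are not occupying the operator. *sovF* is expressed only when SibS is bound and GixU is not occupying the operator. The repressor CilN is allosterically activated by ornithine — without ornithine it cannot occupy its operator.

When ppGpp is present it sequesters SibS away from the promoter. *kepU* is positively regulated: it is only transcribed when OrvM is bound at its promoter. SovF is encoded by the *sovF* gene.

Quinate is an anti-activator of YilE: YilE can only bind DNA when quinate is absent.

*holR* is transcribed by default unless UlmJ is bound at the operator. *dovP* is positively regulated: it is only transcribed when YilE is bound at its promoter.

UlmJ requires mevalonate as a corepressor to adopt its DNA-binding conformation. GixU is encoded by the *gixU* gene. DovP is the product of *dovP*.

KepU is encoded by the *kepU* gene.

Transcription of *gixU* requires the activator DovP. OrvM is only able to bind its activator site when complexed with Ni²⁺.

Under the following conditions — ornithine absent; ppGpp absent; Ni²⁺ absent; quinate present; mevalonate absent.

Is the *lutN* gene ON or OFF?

ON

Ni²⁺ is absent, so OrvM is inactive.
Required activator OrvM is absent, so *kepU* is not transcribed.
So KepU is not produced.
Quinate is present, so YilE is inactive.
Required activator YilE is absent, so *dovP* is not transcribed.
So DovP is not produced.
Required activator DovP is absent, so *gixU* is not transcribed.
So GixU is not produced.
ppGpp is absent, so SibS is active.
No repressor is bound and SibS is active, so *sovF* is transcribed.
So SovF is produced and active.
Ornithine is absent, so CilN is inactive.
No repressor is bound and SovF is active, so *lutN* is transcribed.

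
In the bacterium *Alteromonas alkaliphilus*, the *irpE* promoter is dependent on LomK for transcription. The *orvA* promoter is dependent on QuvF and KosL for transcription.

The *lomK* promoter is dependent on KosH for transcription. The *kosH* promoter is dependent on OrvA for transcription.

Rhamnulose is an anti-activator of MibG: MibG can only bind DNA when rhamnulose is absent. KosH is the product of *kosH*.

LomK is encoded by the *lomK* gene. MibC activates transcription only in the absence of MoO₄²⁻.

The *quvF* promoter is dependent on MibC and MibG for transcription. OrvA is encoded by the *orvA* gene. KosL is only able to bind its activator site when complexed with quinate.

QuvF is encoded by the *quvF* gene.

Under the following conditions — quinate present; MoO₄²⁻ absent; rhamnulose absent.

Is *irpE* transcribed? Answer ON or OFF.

ON

MoO₄²⁻ is absent, so MibC is active.
Rhamnulose is absent, so MibG is active.
No repressor is bound and MibC and MibG are active, so *quvF* is transcribed.
So QuvF is produced and active.
Quinate is present, so KosL is active.
No repressor is bound and QuvF and KosL are active, so *orvA* is transcribed.
So OrvA is produced and active.
No repressor is bound and OrvA is active, so *kosH* is transcribed.
So KosH is produced and active.
No repressor is bound and KosH is active, so *lomK* is transcribed.
So LomK is produced and active.
No repressor is bound and LomK is active, so *irpE* is transcribed.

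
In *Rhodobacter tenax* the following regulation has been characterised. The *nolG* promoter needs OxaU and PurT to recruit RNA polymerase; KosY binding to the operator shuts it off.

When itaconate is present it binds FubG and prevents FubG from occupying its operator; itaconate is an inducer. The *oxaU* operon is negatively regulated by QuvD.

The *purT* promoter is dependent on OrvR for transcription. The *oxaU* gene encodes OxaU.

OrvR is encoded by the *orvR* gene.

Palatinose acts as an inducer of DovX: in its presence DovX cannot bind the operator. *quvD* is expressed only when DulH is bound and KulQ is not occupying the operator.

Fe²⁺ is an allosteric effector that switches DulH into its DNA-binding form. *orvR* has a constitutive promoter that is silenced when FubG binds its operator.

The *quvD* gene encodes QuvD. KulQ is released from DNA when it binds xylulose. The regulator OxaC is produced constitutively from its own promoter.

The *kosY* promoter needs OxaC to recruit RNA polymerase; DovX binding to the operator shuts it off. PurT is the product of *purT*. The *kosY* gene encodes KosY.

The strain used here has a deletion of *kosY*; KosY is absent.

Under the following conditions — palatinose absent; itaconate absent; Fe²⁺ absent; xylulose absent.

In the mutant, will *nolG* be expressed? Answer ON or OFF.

OFF

KosY is non-functional in this strain, so it has no effect.
Xylulose is absent, so KulQ is active.
Fe²⁺ is absent, so DulH is inactive.
With repressor KulQ bound, *quvD* is not transcribed.
So QuvD is not produced.
With no repressor bound, *oxaU* is transcribed.
So OxaU is produced and active.
Itaconate is absent, so FubG is active.
With repressor FubG bound, *orvR* is not transcribed.
So OrvR is not produced.
Required activator OrvR is absent, so *purT* is not transcribed.
So PurT is not produced.
Required activator PurT is absent, so *nolG* is not transcribed.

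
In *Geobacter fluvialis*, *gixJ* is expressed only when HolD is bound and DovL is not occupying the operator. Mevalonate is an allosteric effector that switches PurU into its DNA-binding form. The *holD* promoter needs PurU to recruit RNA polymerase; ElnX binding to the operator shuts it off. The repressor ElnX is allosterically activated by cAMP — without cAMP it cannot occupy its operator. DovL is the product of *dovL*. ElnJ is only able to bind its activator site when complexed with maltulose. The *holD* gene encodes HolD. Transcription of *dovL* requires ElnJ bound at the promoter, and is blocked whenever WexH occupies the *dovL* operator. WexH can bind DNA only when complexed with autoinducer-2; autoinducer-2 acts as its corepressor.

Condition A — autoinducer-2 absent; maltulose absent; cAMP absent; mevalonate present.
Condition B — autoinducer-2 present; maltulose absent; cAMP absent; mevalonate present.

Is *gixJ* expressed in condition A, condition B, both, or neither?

both

Condition A:
Autoinducer-2 is absent, so WexH is inactive.
Maltulose is absent, so ElnJ is inactive.
Required activator ElnJ is absent, so *dovL* is not transcribed.
So DovL is not produced.
cAMP is absent, so ElnX is inactive.
Mevalonate is present, so PurU is active.
No repressor is bound and PurU is active, so *holD* is transcribed.
So HolD is produced and active.
No repressor is bound and HolD is active, so *gixJ* is transcribed.
→ *gixJ* is ON in A.
Condition B:
Autoinducer-2 is present, so WexH is active.
Maltulose is absent, so ElnJ is inactive.
With repressor WexH bound, *dovL* is not transcribed.
So DovL is not produced.
cAMP is absent, so ElnX is inactive.
Mevalonate is present, so PurU is active.
No repressor is bound and PurU is active, so *holD* is transcribed.
So HolD is produced and active.
No repressor is bound and HolD is active, so *gixJ* is transcribed.
→ *gixJ* is ON in B.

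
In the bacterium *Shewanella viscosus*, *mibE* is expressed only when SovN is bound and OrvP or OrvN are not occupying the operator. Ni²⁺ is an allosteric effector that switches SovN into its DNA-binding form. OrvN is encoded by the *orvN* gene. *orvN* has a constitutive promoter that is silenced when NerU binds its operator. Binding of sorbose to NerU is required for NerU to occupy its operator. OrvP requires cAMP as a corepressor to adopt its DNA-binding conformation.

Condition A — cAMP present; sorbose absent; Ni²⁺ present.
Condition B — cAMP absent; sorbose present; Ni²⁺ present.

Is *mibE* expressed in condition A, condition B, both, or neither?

Condition A:
cAMP is present, so OrvP is active.
Sorbose is absent, so NerU is inactive.
With no repressor bound, *orvN* is transcribed.
So OrvN is produced and active.
Ni²⁺ is present, so SovN is active.
With repressor OrvP bound, *mibE* is not transcribed.
→ *mibE* is OFF in A.
Condition B:
cAMP is absent, so OrvP is inactive.
Sorbose is present, so NerU is active.
With repressor NerU bound, *orvN* is not transcribed.
So OrvN is not produced.
Ni²⁺ is present, so SovN is active.
No repressor is bound and SovN is active, so *mibE* is transcribed.
→ *mibE* is ON in B.

B only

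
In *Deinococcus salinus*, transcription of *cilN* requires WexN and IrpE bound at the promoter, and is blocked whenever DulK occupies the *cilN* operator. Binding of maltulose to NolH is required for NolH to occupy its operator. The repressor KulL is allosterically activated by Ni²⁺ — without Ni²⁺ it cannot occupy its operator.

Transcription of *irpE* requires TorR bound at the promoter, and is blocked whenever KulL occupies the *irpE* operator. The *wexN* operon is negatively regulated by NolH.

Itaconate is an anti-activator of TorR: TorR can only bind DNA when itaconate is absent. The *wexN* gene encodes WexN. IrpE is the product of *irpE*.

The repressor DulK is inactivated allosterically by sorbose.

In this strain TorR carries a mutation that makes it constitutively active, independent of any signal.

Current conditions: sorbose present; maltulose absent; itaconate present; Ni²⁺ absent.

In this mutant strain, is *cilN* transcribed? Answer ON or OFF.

Maltulose is absent, so NolH is inactive.
With no repressor bound, *wexN* is transcribed.
So WexN is produced and active.
TorR is constitutively active in this strain.
Ni²⁺ is absent, so KulL is inactive.
No repressor is bound and TorR is active, so *irpE* is transcribed.
So IrpE is produced and active.
Sorbose is present, so DulK is inactive.
No repressor is bound and WexN and IrpE are active, so *cilN* is transcribed.

ON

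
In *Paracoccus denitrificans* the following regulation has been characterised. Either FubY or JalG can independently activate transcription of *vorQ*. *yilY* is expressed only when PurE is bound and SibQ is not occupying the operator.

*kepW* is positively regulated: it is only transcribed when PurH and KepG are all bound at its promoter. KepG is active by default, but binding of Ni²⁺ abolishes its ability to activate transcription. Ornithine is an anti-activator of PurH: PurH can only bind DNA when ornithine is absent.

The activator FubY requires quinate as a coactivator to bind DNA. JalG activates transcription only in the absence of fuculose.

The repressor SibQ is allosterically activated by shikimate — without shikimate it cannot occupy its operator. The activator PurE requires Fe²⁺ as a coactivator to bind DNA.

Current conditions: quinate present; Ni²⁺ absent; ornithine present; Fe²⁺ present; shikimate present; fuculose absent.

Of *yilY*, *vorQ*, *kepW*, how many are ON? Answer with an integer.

Fe²⁺ is present, so PurE is active.
Shikimate is present, so SibQ is active.
With repressor SibQ bound, *yilY* is not transcribed.
→ *yilY* is OFF.
Quinate is present, so FubY is active.
Fuculose is absent, so JalG is active.
Activator FubY is present, so *vorQ* is transcribed.
→ *vorQ* is ON.
Ornithine is present, so PurH is inactive.
Ni²⁺ is absent, so KepG is active.
Required activator PurH is absent, so *kepW* is not transcribed.
→ *kepW* is OFF.
1 of the 3 genes is transcribed.

1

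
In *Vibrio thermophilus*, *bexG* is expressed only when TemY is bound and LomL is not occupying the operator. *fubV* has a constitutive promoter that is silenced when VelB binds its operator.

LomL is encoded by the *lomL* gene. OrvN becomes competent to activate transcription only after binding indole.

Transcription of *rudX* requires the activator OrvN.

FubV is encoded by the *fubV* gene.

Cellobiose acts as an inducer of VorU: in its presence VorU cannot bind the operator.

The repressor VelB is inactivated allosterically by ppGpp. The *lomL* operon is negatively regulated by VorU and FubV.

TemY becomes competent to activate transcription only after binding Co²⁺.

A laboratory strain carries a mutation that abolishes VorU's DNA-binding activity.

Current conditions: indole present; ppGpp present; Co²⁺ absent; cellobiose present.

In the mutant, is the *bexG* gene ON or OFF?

Co²⁺ is absent, so TemY is inactive.
VorU is non-functional in this strain, so it has no effect.
ppGpp is present, so VelB is inactive.
With no repressor bound, *fubV* is transcribed.
So FubV is produced and active.
With repressor FubV bound, *lomL* is not transcribed.
So LomL is not produced.
Required activator TemY is absent, so *bexG* is not transcribed.

OFF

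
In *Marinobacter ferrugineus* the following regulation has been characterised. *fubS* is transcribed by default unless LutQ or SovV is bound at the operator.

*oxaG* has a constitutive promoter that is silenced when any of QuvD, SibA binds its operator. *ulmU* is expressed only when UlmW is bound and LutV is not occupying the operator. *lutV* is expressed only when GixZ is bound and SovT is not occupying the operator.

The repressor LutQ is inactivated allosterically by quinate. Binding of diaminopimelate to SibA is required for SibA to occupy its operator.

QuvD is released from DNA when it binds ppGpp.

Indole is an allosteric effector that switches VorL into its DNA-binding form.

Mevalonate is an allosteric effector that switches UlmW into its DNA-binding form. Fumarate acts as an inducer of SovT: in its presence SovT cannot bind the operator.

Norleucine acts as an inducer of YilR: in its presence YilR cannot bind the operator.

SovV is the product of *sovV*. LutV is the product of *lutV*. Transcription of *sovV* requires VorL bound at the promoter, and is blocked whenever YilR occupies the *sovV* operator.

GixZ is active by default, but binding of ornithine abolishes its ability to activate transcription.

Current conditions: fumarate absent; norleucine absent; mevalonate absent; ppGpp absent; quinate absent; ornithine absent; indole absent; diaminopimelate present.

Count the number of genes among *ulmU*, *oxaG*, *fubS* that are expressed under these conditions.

Mevalonate is absent, so UlmW is inactive.
Ornithine is absent, so GixZ is active.
Fumarate is absent, so SovT is active.
With repressor SovT bound, *lutV* is not transcribed.
So LutV is not produced.
Required activator UlmW is absent, so *ulmU* is not transcribed.
→ *ulmU* is OFF.
ppGpp is absent, so QuvD is active.
Diaminopimelate is present, so SibA is active.
With repressor QuvD bound, *oxaG* is not transcribed.
→ *oxaG* is OFF.
Quinate is absent, so LutQ is active.
Indole is absent, so VorL is inactive.
Norleucine is absent, so YilR is active.
With repressor YilR bound, *sovV* is not transcribed.
So SovV is not produced.
With repressor LutQ bound, *fubS* is not transcribed.
→ *fubS* is OFF.
0 of the 3 genes are transcribed.

0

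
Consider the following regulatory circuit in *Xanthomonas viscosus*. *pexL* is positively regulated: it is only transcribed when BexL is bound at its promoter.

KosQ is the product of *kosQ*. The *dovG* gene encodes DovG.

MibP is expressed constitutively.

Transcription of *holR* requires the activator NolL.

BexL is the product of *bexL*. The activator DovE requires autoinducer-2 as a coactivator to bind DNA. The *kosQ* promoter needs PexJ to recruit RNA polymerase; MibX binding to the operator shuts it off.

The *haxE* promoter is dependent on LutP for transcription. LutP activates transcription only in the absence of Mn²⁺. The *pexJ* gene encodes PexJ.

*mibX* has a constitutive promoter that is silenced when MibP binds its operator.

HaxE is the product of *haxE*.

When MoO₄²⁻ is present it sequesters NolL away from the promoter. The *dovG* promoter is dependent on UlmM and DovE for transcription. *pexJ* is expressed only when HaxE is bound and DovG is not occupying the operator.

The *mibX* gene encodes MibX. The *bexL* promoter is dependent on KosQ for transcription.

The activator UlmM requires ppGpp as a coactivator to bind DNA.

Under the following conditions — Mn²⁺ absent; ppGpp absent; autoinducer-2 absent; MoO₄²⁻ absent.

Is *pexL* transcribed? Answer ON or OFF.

ON

ppGpp is absent, so UlmM is inactive.
Autoinducer-2 is absent, so DovE is inactive.
Required activator UlmM is absent, so *dovG* is not transcribed.
So DovG is not produced.
Mn²⁺ is absent, so LutP is active.
No repressor is bound and LutP is active, so *haxE* is transcribed.
So HaxE is produced and active.
No repressor is bound and HaxE is active, so *pexJ* is transcribed.
So PexJ is produced and active.
MibP is produced constitutively and is active.
With repressor MibP bound, *mibX* is not transcribed.
So MibX is not produced.
No repressor is bound and PexJ is active, so *kosQ* is transcribed.
So KosQ is produced and active.
No repressor is bound and KosQ is active, so *bexL* is transcribed.
So BexL is produced and active.
No repressor is bound and BexL is active, so *pexL* is transcribed.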